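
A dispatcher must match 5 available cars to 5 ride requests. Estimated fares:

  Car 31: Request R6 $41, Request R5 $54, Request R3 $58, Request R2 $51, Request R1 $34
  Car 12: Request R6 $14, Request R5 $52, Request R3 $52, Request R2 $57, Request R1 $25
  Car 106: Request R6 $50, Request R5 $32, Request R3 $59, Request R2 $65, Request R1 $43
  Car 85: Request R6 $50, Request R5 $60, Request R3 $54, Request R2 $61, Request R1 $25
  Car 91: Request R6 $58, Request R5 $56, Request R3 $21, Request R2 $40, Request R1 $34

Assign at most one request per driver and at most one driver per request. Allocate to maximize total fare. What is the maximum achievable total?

Treat this as an assignment problem: match each driver to one request.
Optimal: Car 31→Request R3 ($58), Car 12→Request R2 ($57), Car 106→Request R1 ($43), Car 85→Request R5 ($60), Car 91→Request R6 ($58) — total 58+57+43+60+58 = $276.
Row-greedy (each driver in turn takes its best remaining request) gives $259, worse by 17.

Maximum total: $276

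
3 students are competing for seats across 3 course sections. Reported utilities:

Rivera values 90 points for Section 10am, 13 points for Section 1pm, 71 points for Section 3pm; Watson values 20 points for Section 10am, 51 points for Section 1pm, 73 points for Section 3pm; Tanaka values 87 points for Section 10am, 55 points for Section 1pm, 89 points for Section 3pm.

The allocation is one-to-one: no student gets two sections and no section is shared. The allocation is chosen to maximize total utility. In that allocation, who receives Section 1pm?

Watson receives Section 1pm.

Treat this as an assignment problem: match each student to one section.
Optimal: Rivera→Section 10am (90 points), Watson→Section 1pm (51 points), Tanaka→Section 3pm (89 points) — total 90+51+89 = 230 points.
Column-greedy (each section in turn goes to its best remaining student) gives 218 points, worse by 12.
Next-best assignment: Rivera→Section 10am, Watson→Section 3pm, Tanaka→Section 1pm = 218 points.
Watson's own top section is Section 3pm (73 points), but forcing Watson→Section 3pm and reassigning the rest optimally gives only 218 points — worse by 12.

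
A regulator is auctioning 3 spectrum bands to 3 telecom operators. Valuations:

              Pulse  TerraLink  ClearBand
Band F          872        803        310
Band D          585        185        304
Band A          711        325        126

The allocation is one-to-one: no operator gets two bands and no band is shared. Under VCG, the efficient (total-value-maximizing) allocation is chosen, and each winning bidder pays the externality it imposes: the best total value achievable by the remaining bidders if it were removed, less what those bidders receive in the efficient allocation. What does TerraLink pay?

TerraLink pays $161M.

Efficient allocation: Pulse→Band A ($711M), TerraLink→Band F ($803M), ClearBand→Band D ($304M); total welfare W = $1818M.
TerraLink receives Band F at value $803M, so the others get W − 803 = $1015M.
Without TerraLink: best allocation of the remaining 2 bidders over all 3 bands is Pulse→Band F ($872M), ClearBand→Band D ($304M), total $1176M.
VCG payment = (others' best without TerraLink) − (others' welfare with TerraLink) = 1176 − 1015 = $161M.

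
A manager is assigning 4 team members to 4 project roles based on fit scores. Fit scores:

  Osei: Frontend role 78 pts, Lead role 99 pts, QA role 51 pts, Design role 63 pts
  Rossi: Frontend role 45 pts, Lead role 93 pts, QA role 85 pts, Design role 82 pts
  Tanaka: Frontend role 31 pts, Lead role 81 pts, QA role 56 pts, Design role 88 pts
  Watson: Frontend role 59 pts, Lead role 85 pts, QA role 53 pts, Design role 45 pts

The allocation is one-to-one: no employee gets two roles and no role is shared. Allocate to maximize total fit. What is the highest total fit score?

Maximum total: 336 pts

Treat this as an assignment problem: match each employee to one role.
Optimal: Osei→Frontend role (78 pts), Rossi→QA role (85 pts), Tanaka→Design role (88 pts), Watson→Lead role (85 pts) — total 78+85+88+85 = 336 pts.
Row-greedy (each employee in turn takes its best remaining role) gives 331 pts, worse by 5.
Swapping Watson↔Tanaka (Watson→Design role 45 pts, Tanaka→Lead role 81 pts) loses 47.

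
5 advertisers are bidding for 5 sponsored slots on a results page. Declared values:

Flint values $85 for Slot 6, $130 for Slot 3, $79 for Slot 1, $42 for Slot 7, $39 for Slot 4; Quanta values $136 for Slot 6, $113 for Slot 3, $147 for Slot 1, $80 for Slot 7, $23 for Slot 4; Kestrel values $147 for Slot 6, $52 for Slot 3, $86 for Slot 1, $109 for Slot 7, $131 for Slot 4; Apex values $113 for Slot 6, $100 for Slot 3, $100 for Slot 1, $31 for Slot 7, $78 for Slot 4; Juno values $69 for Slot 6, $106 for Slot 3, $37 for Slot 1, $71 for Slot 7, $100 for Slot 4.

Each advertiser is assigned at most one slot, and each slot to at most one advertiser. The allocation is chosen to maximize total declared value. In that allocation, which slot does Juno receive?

Optimal: Flint→Slot 3 ($130), Quanta→Slot 1 ($147), Kestrel→Slot 7 ($109), Apex→Slot 6 ($113), Juno→Slot 4 ($100) — total 130+147+109+113+100 = $599.
Row-greedy (each advertiser in turn takes its best remaining slot) gives $573, worse by 26.
Next-best assignment: Flint→Slot 3, Quanta→Slot 1, Kestrel→Slot 4, Apex→Slot 6, Juno→Slot 7 = $592.
Juno's own top slot is Slot 3 ($106), but forcing Juno→Slot 3 and reassigning the rest optimally gives only $539 — worse by 60.

Juno receives Slot 4.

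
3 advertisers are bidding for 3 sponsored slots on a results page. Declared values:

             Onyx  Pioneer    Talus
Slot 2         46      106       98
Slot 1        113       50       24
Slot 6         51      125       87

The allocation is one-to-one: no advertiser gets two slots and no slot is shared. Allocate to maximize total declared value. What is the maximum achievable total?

Max total: $336

Treat this as an assignment problem: match each advertiser to one slot.
Optimal: Onyx→Slot 1 ($113), Pioneer→Slot 6 ($125), Talus→Slot 2 ($98) — total 113+125+98 = $336.
Column-greedy (each slot in turn goes to its best remaining advertiser) gives $306, worse by 30.
Checked against all permutations: $336 is optimal.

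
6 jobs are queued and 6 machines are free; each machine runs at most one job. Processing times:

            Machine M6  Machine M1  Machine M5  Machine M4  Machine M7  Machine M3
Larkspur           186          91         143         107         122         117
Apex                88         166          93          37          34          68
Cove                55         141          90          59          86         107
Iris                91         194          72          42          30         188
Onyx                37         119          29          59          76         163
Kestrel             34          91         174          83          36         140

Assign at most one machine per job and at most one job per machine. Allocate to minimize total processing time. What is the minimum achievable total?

Minimum total: 311 min

Treat this as an assignment problem: match each job to one machine.
Optimal: Larkspur→Machine M1 (91 min), Apex→Machine M3 (68 min), Cove→Machine M4 (59 min), Iris→Machine M7 (30 min), Onyx→Machine M5 (29 min), Kestrel→Machine M6 (34 min) — total 91+68+59+30+29+34 = 311 min.
Column-greedy (each machine in turn goes to its cheapest remaining job) gives 328 min, worse by 17.
Every other assignment is strictly worse.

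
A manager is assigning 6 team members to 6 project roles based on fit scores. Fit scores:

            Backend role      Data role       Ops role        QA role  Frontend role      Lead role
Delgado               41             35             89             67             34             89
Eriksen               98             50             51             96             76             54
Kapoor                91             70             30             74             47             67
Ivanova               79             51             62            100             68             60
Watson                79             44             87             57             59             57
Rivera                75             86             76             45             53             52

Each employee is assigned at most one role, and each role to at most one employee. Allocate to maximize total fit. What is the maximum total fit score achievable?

Max total: 529 pts

Optimal: Delgado→Lead role (89 pts), Eriksen→Frontend role (76 pts), Kapoor→Backend role (91 pts), Ivanova→QA role (100 pts), Watson→Ops role (87 pts), Rivera→Data role (86 pts) — total 89+76+91+100+87+86 = 529 pts.
Row-greedy (each employee in turn takes its best remaining role) gives 472 pts, worse by 57.
Swapping Ivanova↔Rivera (Ivanova→Data role 51 pts, Rivera→QA role 45 pts) loses 90.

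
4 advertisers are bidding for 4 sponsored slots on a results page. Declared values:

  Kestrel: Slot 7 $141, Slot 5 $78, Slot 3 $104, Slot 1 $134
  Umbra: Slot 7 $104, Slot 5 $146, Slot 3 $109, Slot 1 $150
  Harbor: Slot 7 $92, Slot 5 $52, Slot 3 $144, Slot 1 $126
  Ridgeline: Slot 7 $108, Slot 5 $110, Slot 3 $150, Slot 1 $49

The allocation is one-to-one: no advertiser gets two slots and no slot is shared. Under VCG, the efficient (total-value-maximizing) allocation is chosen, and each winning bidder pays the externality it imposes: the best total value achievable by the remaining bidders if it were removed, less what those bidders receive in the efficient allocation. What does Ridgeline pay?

Efficient allocation: Kestrel→Slot 7 ($141), Umbra→Slot 5 ($146), Harbor→Slot 1 ($126), Ridgeline→Slot 3 ($150); total welfare W = $563.
Ridgeline receives Slot 3 at value $150, so the others get W − 150 = $413.
Without Ridgeline: best allocation of the remaining 3 bidders over all 4 slots is Kestrel→Slot 7 ($141), Umbra→Slot 1 ($150), Harbor→Slot 3 ($144), total $435.
VCG payment = (others' best without Ridgeline) − (others' welfare with Ridgeline) = 435 − 413 = $22.

Ridgeline pays $22.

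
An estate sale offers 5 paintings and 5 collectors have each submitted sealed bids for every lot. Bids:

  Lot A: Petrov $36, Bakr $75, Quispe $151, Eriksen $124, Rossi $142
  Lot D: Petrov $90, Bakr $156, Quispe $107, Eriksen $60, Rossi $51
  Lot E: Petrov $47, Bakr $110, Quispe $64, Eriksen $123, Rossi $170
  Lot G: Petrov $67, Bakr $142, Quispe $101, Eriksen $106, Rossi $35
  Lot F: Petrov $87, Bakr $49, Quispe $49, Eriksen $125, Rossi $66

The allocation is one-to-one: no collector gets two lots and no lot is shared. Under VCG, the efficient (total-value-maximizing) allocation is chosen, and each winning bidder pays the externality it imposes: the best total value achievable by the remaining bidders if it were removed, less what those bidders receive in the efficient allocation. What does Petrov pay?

Petrov pays $14.

Efficient allocation: Petrov→Lot D ($90), Bakr→Lot G ($142), Quispe→Lot A ($151), Eriksen→Lot F ($125), Rossi→Lot E ($170); total welfare W = $678.
Petrov receives Lot D at value $90, so the others get W − 90 = $588.
Without Petrov: best allocation of the remaining 4 bidders over all 5 lots is Bakr→Lot D ($156), Quispe→Lot A ($151), Eriksen→Lot F ($125), Rossi→Lot E ($170), total $602.
VCG payment = (others' best without Petrov) − (others' welfare with Petrov) = 602 − 588 = $14.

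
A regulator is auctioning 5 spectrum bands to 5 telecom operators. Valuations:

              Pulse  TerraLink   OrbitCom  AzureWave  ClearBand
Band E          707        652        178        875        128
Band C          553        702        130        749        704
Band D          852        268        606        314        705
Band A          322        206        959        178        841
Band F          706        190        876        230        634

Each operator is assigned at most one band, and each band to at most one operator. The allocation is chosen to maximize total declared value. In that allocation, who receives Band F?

Optimal: Pulse→Band D ($852M), TerraLink→Band C ($702M), OrbitCom→Band F ($876M), AzureWave→Band E ($875M), ClearBand→Band A ($841M) — total 852+702+876+875+841 = $4146M.
Max-entry greedy (repeatedly take the single best remaining cell) gives $3580M, worse by 566.
Next-best assignment: Pulse→Band D, TerraLink→Band C, OrbitCom→Band A, AzureWave→Band E, ClearBand→Band F = $4022M.
OrbitCom's own top band is Band A ($959M), but forcing OrbitCom→Band A and reassigning the rest optimally gives only $4022M — worse by 124.

OrbitCom receives Band F.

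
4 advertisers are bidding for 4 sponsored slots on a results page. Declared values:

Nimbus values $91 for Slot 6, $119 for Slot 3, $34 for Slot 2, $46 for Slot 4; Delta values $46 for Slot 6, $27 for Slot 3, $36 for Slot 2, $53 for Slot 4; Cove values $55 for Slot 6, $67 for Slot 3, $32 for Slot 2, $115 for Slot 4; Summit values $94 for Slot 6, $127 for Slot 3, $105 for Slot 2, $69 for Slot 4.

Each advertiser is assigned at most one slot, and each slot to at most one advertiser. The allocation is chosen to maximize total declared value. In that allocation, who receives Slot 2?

Optimal: Nimbus→Slot 3 ($119), Delta→Slot 6 ($46), Cove→Slot 4 ($115), Summit→Slot 2 ($105) — total 119+46+115+105 = $385.
Max-entry greedy (repeatedly take the single best remaining cell) gives $369, worse by 16.
Next-best assignment: Nimbus→Slot 6, Delta→Slot 2, Cove→Slot 4, Summit→Slot 3 = $369.
Summit's own top slot is Slot 3 ($127), but forcing Summit→Slot 3 and reassigning the rest optimally gives only $369 — worse by 16.

Summit receives Slot 2.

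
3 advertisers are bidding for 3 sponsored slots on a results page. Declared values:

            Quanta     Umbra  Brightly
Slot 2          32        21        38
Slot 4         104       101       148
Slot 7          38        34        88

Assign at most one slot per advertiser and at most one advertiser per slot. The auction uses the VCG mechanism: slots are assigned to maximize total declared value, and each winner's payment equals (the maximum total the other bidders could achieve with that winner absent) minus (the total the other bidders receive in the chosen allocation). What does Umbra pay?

Umbra pays $72.

Efficient allocation: Quanta→Slot 2 ($32), Umbra→Slot 4 ($101), Brightly→Slot 7 ($88); total welfare W = $221.
Umbra receives Slot 4 at value $101, so the others get W − 101 = $120.
Without Umbra: best allocation of the remaining 2 bidders over all 3 slots is Quanta→Slot 4 ($104), Brightly→Slot 7 ($88), total $192.
VCG payment = (others' best without Umbra) − (others' welfare with Umbra) = 192 − 120 = $72.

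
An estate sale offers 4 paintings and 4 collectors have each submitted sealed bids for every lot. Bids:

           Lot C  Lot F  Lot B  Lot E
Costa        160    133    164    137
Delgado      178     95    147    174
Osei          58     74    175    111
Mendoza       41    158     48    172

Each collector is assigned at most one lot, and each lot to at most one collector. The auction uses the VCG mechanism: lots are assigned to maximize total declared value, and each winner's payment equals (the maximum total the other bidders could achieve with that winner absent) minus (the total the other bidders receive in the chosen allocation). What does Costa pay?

Efficient allocation: Costa→Lot C ($160), Delgado→Lot E ($174), Osei→Lot B ($175), Mendoza→Lot F ($158); total welfare W = $667.
Costa receives Lot C at value $160, so the others get W − 160 = $507.
Without Costa: best allocation of the remaining 3 bidders over all 4 lots is Delgado→Lot C ($178), Osei→Lot B ($175), Mendoza→Lot E ($172), total $525.
VCG payment = (others' best without Costa) − (others' welfare with Costa) = 525 − 507 = $18.

Costa pays $18.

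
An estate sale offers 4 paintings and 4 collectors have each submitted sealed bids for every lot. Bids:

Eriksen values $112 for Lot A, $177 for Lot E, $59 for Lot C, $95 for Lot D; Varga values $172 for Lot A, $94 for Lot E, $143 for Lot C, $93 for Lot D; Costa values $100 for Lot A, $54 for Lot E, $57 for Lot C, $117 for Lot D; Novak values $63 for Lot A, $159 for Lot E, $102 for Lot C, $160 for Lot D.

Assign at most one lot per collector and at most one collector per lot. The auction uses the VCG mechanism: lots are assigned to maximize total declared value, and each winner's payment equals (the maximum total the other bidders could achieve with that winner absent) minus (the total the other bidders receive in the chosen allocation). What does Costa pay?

Costa pays $29.

Efficient allocation: Eriksen→Lot E ($177), Varga→Lot C ($143), Costa→Lot A ($100), Novak→Lot D ($160); total welfare W = $580.
Costa receives Lot A at value $100, so the others get W − 100 = $480.
Without Costa: best allocation of the remaining 3 bidders over all 4 lots is Eriksen→Lot E ($177), Varga→Lot A ($172), Novak→Lot D ($160), total $509.
VCG payment = (others' best without Costa) − (others' welfare with Costa) = 509 − 480 = $29.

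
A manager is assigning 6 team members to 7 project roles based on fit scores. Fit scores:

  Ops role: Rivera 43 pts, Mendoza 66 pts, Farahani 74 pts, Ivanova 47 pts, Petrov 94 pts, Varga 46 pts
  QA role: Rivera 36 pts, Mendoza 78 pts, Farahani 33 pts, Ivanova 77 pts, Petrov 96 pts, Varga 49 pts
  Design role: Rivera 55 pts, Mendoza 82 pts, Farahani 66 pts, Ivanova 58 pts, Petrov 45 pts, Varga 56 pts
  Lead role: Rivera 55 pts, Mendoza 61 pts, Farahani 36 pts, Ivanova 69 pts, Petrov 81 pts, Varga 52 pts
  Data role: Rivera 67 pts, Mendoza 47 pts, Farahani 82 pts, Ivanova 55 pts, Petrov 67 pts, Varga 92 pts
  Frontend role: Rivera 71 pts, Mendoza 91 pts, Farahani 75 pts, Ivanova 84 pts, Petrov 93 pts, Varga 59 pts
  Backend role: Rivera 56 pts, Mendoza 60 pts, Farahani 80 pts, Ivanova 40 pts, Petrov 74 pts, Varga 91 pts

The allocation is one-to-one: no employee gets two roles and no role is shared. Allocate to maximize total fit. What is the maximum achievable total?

Maximum total: 497 pts

This is the linear assignment problem.
Optimal: Rivera→Frontend role (71 pts), Mendoza→Design role (82 pts), Farahani→Data role (82 pts), Ivanova→QA role (77 pts), Petrov→Ops role (94 pts), Varga→Backend role (91 pts) — total 71+82+82+77+94+91 = 497 pts.
Next-best assignment: Rivera→Frontend role, Mendoza→Design role, Farahani→Backend role, Ivanova→QA role, Petrov→Ops role, Varga→Data role = 496 pts.
Checked against all permutations: 497 pts is optimal.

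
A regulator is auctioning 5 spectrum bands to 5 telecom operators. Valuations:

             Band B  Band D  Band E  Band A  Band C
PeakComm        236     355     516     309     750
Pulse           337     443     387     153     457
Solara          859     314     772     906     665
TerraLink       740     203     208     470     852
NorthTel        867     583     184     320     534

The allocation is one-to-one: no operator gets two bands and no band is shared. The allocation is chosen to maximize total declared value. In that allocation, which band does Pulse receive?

This is a one-to-one assignment (maximum-weight bipartite matching).
Optimal: PeakComm→Band E ($516M), Pulse→Band D ($443M), Solara→Band A ($906M), TerraLink→Band C ($852M), NorthTel→Band B ($867M) — total 516+443+906+852+867 = $3584M.
Next-best assignment: PeakComm→Band D, Pulse→Band E, Solara→Band A, TerraLink→Band C, NorthTel→Band B = $3367M.
Pulse's own top band is Band C ($457M), but forcing Pulse→Band C and reassigning the rest optimally gives only $3202M — worse by 382.

Pulse receives Band D.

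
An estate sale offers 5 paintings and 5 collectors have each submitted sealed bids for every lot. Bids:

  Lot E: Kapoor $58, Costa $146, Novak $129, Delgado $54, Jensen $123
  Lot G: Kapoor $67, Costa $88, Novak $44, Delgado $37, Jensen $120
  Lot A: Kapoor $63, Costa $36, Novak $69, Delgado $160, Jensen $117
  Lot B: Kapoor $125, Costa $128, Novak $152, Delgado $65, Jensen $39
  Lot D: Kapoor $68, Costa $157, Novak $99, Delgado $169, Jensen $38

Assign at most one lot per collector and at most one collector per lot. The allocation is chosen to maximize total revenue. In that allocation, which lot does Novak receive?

Novak receives Lot E.

Optimal: Kapoor→Lot B ($125), Costa→Lot D ($157), Novak→Lot E ($129), Delgado→Lot A ($160), Jensen→Lot G ($120) — total 125+157+129+160+120 = $691.
Column-greedy (each lot in turn goes to its best remaining collector) gives $646, worse by 45.
Every other assignment is strictly worse.
Novak's own top lot is Lot B ($152), but forcing Novak→Lot B and reassigning the rest optimally gives only $659 — worse by 32.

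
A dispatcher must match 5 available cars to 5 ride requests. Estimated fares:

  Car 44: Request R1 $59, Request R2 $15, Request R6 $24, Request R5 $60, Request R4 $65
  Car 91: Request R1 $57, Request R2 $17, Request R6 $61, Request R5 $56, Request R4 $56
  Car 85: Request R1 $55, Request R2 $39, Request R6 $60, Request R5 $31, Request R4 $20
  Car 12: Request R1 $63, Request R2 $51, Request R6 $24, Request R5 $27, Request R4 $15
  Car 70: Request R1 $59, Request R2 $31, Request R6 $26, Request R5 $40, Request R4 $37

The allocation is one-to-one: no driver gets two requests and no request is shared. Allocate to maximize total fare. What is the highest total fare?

Max total: $291

Optimal: Car 44→Request R4 ($65), Car 91→Request R5 ($56), Car 85→Request R6 ($60), Car 12→Request R2 ($51), Car 70→Request R1 ($59) — total 65+56+60+51+59 = $291.
Max-entry greedy (repeatedly take the single best remaining cell) gives $268, worse by 23.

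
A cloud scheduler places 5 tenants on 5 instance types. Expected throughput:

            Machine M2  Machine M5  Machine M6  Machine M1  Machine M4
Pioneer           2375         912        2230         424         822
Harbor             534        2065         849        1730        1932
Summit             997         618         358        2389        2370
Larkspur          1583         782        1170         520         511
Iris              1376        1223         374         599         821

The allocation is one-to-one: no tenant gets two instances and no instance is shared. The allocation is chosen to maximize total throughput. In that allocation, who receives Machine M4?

Harbor receives Machine M4.

Optimal: Pioneer→Machine M6 (2230 ops/s), Harbor→Machine M4 (1932 ops/s), Summit→Machine M1 (2389 ops/s), Larkspur→Machine M2 (1583 ops/s), Iris→Machine M5 (1223 ops/s) — total 2230+1932+2389+1583+1223 = 9357 ops/s.
Row-greedy (each tenant in turn takes its best remaining instance) gives 8820 ops/s, worse by 537.
Next-best assignment: Pioneer→Machine M6, Harbor→Machine M1, Summit→Machine M4, Larkspur→Machine M2, Iris→Machine M5 = 9136 ops/s.
Harbor's own top instance is Machine M5 (2065 ops/s), but forcing Harbor→Machine M5 and reassigning the rest optimally gives only 9088 ops/s — worse by 269.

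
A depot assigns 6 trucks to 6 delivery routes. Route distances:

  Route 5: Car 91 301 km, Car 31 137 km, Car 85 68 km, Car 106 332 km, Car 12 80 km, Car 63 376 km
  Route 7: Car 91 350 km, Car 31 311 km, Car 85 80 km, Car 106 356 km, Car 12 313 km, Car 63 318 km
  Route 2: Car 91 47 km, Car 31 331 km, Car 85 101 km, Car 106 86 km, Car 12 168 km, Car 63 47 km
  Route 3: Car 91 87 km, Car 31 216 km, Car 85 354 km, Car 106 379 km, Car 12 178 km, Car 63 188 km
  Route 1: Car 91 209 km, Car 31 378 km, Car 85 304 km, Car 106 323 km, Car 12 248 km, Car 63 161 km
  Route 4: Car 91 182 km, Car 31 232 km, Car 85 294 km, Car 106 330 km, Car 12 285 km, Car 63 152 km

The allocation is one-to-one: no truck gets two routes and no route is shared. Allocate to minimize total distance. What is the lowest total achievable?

Minimum total: 726 km

Treat this as an assignment problem: match each truck to one route.
Optimal: Car 91→Route 3 (87 km), Car 31→Route 4 (232 km), Car 85→Route 7 (80 km), Car 106→Route 2 (86 km), Car 12→Route 5 (80 km), Car 63→Route 1 (161 km) — total 87+232+80+86+80+161 = 726 km.
Min-entry greedy (repeatedly take the single cheapest remaining cell) gives 1079 km, worse by 353.
Next-best assignment: Car 91→Route 3, Car 31→Route 5, Car 85→Route 7, Car 106→Route 2, Car 12→Route 1, Car 63→Route 4 = 790 km.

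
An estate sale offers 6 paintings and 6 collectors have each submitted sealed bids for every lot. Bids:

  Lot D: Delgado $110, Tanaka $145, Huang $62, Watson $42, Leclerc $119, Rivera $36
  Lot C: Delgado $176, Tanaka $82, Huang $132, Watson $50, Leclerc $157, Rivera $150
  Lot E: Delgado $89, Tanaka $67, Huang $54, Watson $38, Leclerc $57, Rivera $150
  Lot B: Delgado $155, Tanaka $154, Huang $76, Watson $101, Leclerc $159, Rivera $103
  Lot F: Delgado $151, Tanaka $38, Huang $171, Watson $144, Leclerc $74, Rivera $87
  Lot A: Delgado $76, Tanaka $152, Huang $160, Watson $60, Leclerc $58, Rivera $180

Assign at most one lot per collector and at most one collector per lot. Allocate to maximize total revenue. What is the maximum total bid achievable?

Optimal: Delgado→Lot C ($176), Tanaka→Lot D ($145), Huang→Lot A ($160), Watson→Lot F ($144), Leclerc→Lot B ($159), Rivera→Lot E ($150) — total 176+145+160+144+159+150 = $934.
Row-greedy (each collector in turn takes its best remaining lot) gives $830, worse by 104.
Swapping Delgado↔Tanaka (Delgado→Lot D $110, Tanaka→Lot C $82) loses 129.
Checked against all permutations: $934 is optimal.

Max total: $934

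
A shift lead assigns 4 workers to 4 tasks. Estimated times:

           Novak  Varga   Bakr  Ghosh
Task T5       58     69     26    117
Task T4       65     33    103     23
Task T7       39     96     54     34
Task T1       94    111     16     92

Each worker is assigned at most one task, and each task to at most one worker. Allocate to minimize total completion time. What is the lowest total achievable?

Minimum total: 141 min

Optimal: Novak→Task T5 (58 min), Varga→Task T4 (33 min), Bakr→Task T1 (16 min), Ghosh→Task T7 (34 min) — total 58+33+16+34 = 141 min.
Row-greedy (each worker in turn takes its cheapest remaining task) gives 205 min, worse by 64.
No other one-to-one assignment undercuts 141 min.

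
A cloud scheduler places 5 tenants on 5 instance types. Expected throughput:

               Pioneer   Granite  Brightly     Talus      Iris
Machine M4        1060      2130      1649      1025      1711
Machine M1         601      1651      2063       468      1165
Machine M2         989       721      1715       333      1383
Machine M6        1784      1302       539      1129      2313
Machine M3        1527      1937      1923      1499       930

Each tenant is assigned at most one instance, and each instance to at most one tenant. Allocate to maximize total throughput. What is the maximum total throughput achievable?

Optimal: Pioneer→Machine M2 (989 ops/s), Granite→Machine M4 (2130 ops/s), Brightly→Machine M1 (2063 ops/s), Talus→Machine M3 (1499 ops/s), Iris→Machine M6 (2313 ops/s) — total 989+2130+2063+1499+2313 = 8994 ops/s.
Row-greedy (each tenant in turn takes its best remaining instance) gives 8859 ops/s, worse by 135.
Every other assignment is strictly worse.

Max total: 8994 ops/s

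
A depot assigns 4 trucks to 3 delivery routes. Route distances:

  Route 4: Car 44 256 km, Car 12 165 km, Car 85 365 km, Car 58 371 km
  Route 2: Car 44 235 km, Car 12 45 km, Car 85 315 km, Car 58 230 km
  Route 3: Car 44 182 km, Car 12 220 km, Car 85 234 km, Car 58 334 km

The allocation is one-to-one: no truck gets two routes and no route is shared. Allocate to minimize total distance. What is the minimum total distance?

Min total: 535 km

This is a one-to-one assignment (minimum-cost bipartite matching).
Optimal: Car 44→Route 4 (256 km), Car 12→Route 2 (45 km), Car 85→Route 3 (234 km) — total 256+45+234 = 535 km.
Column-greedy (each route in turn goes to its cheapest remaining truck) gives 577 km, worse by 42.
Next-best assignment: Car 12→Route 4, Car 58→Route 2, Car 44→Route 3 = 577 km.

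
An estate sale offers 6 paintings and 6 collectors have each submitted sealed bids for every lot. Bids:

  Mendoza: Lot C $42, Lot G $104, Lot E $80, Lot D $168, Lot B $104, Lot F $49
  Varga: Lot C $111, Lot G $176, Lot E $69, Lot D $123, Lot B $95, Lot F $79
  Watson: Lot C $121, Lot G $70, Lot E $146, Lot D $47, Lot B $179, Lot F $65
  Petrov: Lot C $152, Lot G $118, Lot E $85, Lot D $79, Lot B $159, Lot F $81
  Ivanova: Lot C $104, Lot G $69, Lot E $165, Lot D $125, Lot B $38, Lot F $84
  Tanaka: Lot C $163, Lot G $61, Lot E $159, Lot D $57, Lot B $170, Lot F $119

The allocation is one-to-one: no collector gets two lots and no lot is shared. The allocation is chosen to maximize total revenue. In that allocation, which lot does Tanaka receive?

Optimal: Mendoza→Lot D ($168), Varga→Lot G ($176), Watson→Lot B ($179), Petrov→Lot C ($152), Ivanova→Lot E ($165), Tanaka→Lot F ($119) — total 168+176+179+152+165+119 = $959.
Max-entry greedy (repeatedly take the single best remaining cell) gives $932, worse by 27.
Next-best assignment: Mendoza→Lot D, Varga→Lot G, Watson→Lot B, Petrov→Lot F, Ivanova→Lot E, Tanaka→Lot C = $932.
No other one-to-one assignment exceeds $959.
Tanaka's own top lot is Lot B ($170), but forcing Tanaka→Lot B and reassigning the rest optimally gives only $896 — worse by 63.

Tanaka receives Lot F.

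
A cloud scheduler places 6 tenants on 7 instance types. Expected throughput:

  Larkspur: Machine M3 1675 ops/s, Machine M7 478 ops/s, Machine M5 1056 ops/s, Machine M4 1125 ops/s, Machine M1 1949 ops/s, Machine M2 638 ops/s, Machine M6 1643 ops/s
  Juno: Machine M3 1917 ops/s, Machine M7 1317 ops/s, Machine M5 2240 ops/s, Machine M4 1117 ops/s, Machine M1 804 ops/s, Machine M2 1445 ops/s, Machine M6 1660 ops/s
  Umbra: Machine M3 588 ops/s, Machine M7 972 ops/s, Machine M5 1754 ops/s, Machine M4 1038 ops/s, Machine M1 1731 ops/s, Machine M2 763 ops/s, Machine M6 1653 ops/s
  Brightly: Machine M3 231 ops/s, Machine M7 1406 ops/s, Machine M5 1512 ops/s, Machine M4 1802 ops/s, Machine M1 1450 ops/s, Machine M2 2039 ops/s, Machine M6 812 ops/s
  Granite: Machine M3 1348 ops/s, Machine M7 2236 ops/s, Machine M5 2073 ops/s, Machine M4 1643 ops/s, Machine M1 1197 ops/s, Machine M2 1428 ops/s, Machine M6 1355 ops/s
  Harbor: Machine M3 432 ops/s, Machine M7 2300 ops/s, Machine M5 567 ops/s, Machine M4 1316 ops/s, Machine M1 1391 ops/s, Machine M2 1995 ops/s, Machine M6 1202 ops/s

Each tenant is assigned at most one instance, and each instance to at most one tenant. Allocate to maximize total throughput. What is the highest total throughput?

Optimal: Larkspur→Machine M1 (1949 ops/s), Juno→Machine M3 (1917 ops/s), Umbra→Machine M6 (1653 ops/s), Brightly→Machine M2 (2039 ops/s), Granite→Machine M5 (2073 ops/s), Harbor→Machine M7 (2300 ops/s) — total 1949+1917+1653+2039+2073+2300 = 11931 ops/s.
Next-best assignment: Larkspur→Machine M1, Juno→Machine M5, Umbra→Machine M6, Brightly→Machine M4, Granite→Machine M7, Harbor→Machine M2 = 11875 ops/s.
Checked against all permutations: 11931 ops/s is optimal.

Max total: 11931 ops/s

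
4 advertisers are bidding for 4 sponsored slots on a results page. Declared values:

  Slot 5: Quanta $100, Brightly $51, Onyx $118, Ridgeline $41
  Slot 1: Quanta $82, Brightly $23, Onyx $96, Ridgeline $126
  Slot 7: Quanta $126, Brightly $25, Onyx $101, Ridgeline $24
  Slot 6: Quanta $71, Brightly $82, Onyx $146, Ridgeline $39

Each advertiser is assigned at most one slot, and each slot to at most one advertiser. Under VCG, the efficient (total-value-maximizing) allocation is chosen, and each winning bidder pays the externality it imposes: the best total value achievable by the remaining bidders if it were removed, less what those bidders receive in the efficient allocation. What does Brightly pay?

Efficient allocation: Quanta→Slot 7 ($126), Brightly→Slot 6 ($82), Onyx→Slot 5 ($118), Ridgeline→Slot 1 ($126); total welfare W = $452.
Brightly receives Slot 6 at value $82, so the others get W − 82 = $370.
Without Brightly: best allocation of the remaining 3 bidders over all 4 slots is Quanta→Slot 7 ($126), Onyx→Slot 6 ($146), Ridgeline→Slot 1 ($126), total $398.
VCG payment = (others' best without Brightly) − (others' welfare with Brightly) = 398 − 370 = $28.

Brightly pays $28.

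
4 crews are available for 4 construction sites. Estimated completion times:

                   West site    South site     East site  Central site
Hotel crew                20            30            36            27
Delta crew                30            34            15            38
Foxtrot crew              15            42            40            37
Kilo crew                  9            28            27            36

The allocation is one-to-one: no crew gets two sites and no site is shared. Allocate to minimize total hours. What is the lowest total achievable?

Min total: 85 hours

Optimal: Hotel crew→Central site (27 hours), Delta crew→East site (15 hours), Foxtrot crew→West site (15 hours), Kilo crew→South site (28 hours) — total 27+15+15+28 = 85 hours.
Min-entry greedy (repeatedly take the single cheapest remaining cell) gives 93 hours, worse by 8.
Swapping Kilo crew↔Delta crew (Kilo crew→East site 27 hours, Delta crew→South site 34 hours) adds 18.
Every other assignment is strictly worse.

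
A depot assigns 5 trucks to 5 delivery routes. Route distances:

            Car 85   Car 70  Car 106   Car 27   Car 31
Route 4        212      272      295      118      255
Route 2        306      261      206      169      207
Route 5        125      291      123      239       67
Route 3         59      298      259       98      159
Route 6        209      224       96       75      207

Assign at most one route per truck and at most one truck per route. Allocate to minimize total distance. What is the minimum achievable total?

Optimal: Car 85→Route 3 (59 km), Car 70→Route 2 (261 km), Car 106→Route 6 (96 km), Car 27→Route 4 (118 km), Car 31→Route 5 (67 km) — total 59+261+96+118+67 = 601 km.
Min-entry greedy (repeatedly take the single cheapest remaining cell) gives 679 km, worse by 78.
Next-best assignment: Car 85→Route 3, Car 70→Route 4, Car 106→Route 6, Car 27→Route 2, Car 31→Route 5 = 663 km.

Minimum total: 601 km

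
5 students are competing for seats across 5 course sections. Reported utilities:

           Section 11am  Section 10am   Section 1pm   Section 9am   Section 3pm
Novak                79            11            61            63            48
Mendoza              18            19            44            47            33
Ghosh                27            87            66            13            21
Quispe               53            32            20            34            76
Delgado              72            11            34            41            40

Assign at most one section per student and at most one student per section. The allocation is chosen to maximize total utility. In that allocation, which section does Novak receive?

Novak receives Section 1pm.

Treat this as an assignment problem: match each student to one section.
Optimal: Novak→Section 1pm (61 points), Mendoza→Section 9am (47 points), Ghosh→Section 10am (87 points), Quispe→Section 3pm (76 points), Delgado→Section 11am (72 points) — total 61+47+87+76+72 = 343 points.
Max-entry greedy (repeatedly take the single best remaining cell) gives 323 points, worse by 20.
Next-best assignment: Novak→Section 9am, Mendoza→Section 1pm, Ghosh→Section 10am, Quispe→Section 3pm, Delgado→Section 11am = 342 points.
Novak's own top section is Section 11am (79 points), but forcing Novak→Section 11am and reassigning the rest optimally gives only 327 points — worse by 16.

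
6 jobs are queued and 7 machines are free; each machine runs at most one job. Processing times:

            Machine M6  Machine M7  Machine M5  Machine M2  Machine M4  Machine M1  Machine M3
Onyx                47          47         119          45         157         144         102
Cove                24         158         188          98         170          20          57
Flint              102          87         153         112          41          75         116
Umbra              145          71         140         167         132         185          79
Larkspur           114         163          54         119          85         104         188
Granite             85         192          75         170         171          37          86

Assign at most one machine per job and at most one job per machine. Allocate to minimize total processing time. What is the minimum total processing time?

Optimal: Onyx→Machine M2 (45 min), Cove→Machine M6 (24 min), Flint→Machine M4 (41 min), Umbra→Machine M7 (71 min), Larkspur→Machine M5 (54 min), Granite→Machine M1 (37 min) — total 45+24+41+71+54+37 = 272 min.
Row-greedy (each job in turn takes its cheapest remaining machine) gives 316 min, worse by 44.
Next-best assignment: Onyx→Machine M2, Cove→Machine M6, Flint→Machine M4, Umbra→Machine M3, Larkspur→Machine M5, Granite→Machine M1 = 280 min.

Min total: 272 min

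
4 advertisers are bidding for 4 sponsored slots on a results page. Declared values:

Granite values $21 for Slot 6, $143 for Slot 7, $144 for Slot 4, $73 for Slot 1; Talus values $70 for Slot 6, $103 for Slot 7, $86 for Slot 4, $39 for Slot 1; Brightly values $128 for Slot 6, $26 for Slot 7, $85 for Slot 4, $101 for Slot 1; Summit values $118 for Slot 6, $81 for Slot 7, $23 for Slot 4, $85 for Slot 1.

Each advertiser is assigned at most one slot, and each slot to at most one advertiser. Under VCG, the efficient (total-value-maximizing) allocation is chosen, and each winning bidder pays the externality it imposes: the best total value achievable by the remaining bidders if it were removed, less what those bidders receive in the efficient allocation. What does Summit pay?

Summit pays $27.

Efficient allocation: Granite→Slot 4 ($144), Talus→Slot 7 ($103), Brightly→Slot 1 ($101), Summit→Slot 6 ($118); total welfare W = $466.
Summit receives Slot 6 at value $118, so the others get W − 118 = $348.
Without Summit: best allocation of the remaining 3 bidders over all 4 slots is Granite→Slot 4 ($144), Talus→Slot 7 ($103), Brightly→Slot 6 ($128), total $375.
VCG payment = (others' best without Summit) − (others' welfare with Summit) = 375 − 348 = $27.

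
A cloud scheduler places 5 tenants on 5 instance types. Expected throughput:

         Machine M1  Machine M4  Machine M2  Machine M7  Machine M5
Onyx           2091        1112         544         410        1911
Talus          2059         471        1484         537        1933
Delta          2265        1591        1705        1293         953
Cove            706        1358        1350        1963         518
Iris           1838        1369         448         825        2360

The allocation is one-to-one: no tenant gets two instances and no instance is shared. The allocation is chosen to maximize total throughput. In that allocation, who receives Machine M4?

This is the linear assignment problem.
Optimal: Onyx→Machine M1 (2091 ops/s), Talus→Machine M2 (1484 ops/s), Delta→Machine M4 (1591 ops/s), Cove→Machine M7 (1963 ops/s), Iris→Machine M5 (2360 ops/s) — total 2091+1484+1591+1963+2360 = 9489 ops/s.
Row-greedy (each tenant in turn takes its best remaining instance) gives 9061 ops/s, worse by 428.
Swapping Delta↔Talus (Delta→Machine M2 1705 ops/s, Talus→Machine M4 471 ops/s) loses 899.
Delta's own top instance is Machine M1 (2265 ops/s), but forcing Delta→Machine M1 and reassigning the rest optimally gives only 9184 ops/s — worse by 305.

Delta receives Machine M4.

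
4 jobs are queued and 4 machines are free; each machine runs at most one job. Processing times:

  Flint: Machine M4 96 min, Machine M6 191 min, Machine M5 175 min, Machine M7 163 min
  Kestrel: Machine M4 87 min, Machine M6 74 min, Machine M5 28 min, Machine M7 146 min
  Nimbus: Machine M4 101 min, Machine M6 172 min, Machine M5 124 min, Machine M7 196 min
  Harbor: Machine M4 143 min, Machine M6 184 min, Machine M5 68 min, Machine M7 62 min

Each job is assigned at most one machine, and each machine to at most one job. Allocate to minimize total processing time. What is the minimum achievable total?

Minimum total: 356 min

Optimal: Flint→Machine M4 (96 min), Kestrel→Machine M6 (74 min), Nimbus→Machine M5 (124 min), Harbor→Machine M7 (62 min) — total 96+74+124+62 = 356 min.
Min-entry greedy (repeatedly take the single cheapest remaining cell) gives 358 min, worse by 2.
No other one-to-one assignment undercuts 356 min.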